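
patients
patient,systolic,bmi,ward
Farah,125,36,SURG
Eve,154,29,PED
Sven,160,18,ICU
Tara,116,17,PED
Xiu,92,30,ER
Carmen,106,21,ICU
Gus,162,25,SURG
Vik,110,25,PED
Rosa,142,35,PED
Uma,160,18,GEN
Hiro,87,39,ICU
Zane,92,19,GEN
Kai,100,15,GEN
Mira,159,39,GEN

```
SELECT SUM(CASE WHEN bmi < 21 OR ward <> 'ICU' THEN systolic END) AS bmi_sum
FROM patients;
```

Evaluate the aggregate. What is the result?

patient=Farah: ✓ → 125
patient=Eve: ✓ → 154
patient=Sven: ✓ → 160
patient=Tara: ✓ → 116
patient=Xiu: ✓ → 92
patient=Carmen: ✗
patient=Gus: ✓ → 162
patient=Vik: ✓ → 110
patient=Rosa: ✓ → 142
patient=Uma: ✓ → 160
patient=Hiro: ✗
patient=Zane: ✓ → 92
patient=Kai: ✓ → 100
patient=Mira: ✓ → 159
bmi_sum = 125 + 154 + 160 + 116 + 92 + 162 + 110 + 142 + 160 + 92 + 100 + 159 = 1572

1572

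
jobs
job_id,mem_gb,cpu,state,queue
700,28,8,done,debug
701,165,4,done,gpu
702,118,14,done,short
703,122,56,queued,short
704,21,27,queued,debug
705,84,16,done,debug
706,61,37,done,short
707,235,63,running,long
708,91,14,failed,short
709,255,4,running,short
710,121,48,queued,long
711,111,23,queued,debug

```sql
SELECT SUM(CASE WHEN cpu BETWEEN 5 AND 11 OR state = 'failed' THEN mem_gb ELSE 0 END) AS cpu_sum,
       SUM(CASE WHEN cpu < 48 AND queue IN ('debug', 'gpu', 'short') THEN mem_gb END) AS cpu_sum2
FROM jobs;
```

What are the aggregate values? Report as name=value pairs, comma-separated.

cpu_sum=119, cpu_sum2=934

[cpu_sum: cpu BETWEEN 5 AND 11 OR state = 'failed']
job_id=700: ✓ → 28
job_id=701: ✗
job_id=702: ✗
job_id=703: ✗
job_id=704: ✗
job_id=705: ✗
job_id=706: ✗
job_id=707: ✗
job_id=708: ✓ → 91
job_id=709: ✗
job_id=710: ✗
job_id=711: ✗
cpu_sum = 28 + 91 = 119
—
[cpu_sum2: cpu < 48 AND queue IN ('debug', 'gpu', 'short')]
job_id=700: ✓ → 28
job_id=701: ✓ → 165
job_id=702: ✓ → 118
job_id=703: ✗
job_id=704: ✓ → 21
job_id=705: ✓ → 84
job_id=706: ✓ → 61
job_id=707: ✗
job_id=708: ✓ → 91
job_id=709: ✓ → 255
job_id=710: ✗
job_id=711: ✓ → 111
cpu_sum2 = 28 + 165 + 118 + 21 + 84 + 61 + 91 + 255 + 111 = 934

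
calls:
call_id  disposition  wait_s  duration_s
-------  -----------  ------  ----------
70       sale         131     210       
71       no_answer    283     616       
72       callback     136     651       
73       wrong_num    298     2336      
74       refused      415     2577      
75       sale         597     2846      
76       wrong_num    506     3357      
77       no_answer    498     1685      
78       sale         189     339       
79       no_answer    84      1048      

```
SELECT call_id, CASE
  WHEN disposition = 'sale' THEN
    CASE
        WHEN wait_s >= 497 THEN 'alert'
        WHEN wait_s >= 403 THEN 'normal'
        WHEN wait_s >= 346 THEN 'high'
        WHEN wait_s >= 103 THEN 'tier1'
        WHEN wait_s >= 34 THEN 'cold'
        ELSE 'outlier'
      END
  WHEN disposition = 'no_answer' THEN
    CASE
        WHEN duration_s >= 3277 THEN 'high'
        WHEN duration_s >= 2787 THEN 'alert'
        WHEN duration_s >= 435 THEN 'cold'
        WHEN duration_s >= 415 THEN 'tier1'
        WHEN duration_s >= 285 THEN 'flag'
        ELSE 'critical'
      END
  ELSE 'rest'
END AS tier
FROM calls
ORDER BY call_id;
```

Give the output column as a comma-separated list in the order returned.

tier1, cold, rest, rest, rest, alert, rest, cold, tier1, cold

call_id=70: disposition='sale' → inner[wait_s >= 103] → tier1
call_id=71: disposition='no_answer' → inner[duration_s >= 435] → cold
call_id=72: disposition='callback' → outer ELSE → rest
call_id=73: disposition='wrong_num' → outer ELSE → rest
call_id=74: disposition='refused' → outer ELSE → rest
call_id=75: disposition='sale' → inner[wait_s >= 497] → alert
call_id=76: disposition='wrong_num' → outer ELSE → rest
call_id=77: disposition='no_answer' → inner[duration_s >= 435] → cold
call_id=78: disposition='sale' → inner[wait_s >= 103] → tier1
call_id=79: disposition='no_answer' → inner[duration_s >= 435] → cold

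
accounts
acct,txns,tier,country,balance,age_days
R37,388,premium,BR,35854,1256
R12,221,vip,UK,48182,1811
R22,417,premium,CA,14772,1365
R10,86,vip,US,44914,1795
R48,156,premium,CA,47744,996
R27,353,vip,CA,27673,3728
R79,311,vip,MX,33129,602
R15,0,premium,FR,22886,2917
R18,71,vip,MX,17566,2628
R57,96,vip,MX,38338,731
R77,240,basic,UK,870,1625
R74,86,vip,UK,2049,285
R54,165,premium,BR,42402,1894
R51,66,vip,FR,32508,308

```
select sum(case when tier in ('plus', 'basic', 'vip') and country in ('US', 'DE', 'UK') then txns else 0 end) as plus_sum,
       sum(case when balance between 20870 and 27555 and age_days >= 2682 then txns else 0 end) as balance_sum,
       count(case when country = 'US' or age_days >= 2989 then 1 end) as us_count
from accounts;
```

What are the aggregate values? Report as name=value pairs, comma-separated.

plus_sum=633, balance_sum=0, us_count=2

[plus_sum: tier in ('plus', 'basic', 'vip') and country in ('US', 'DE', 'UK')]
acct=R37: ✗
acct=R12: ✓ → 221
acct=R22: ✗
acct=R10: ✓ → 86
acct=R48: ✗
acct=R27: ✗
acct=R79: ✗
acct=R15: ✗
acct=R18: ✗
acct=R57: ✗
acct=R77: ✓ → 240
acct=R74: ✓ → 86
acct=R54: ✗
acct=R51: ✗
plus_sum = 221 + 86 + 240 + 86 = 633
—
[balance_sum: balance between 20870 and 27555 and age_days >= 2682]
acct=R37: ✗
acct=R12: ✗
acct=R22: ✗
acct=R10: ✗
acct=R48: ✗
acct=R27: ✗
acct=R79: ✗
acct=R15: ✓ → 0
acct=R18: ✗
acct=R57: ✗
acct=R77: ✗
acct=R74: ✗
acct=R54: ✗
acct=R51: ✗
balance_sum = 0
—
[us_count: country = 'US' or age_days >= 2989]
acct=R37: ✗
acct=R12: ✗
acct=R22: ✗
acct=R10: ✓ → 1
acct=R48: ✗
acct=R27: ✓ → 1
acct=R79: ✗
acct=R15: ✗
acct=R18: ✗
acct=R57: ✗
acct=R77: ✗
acct=R74: ✗
acct=R54: ✗
acct=R51: ✗
us_count = COUNT(1, 1) = 2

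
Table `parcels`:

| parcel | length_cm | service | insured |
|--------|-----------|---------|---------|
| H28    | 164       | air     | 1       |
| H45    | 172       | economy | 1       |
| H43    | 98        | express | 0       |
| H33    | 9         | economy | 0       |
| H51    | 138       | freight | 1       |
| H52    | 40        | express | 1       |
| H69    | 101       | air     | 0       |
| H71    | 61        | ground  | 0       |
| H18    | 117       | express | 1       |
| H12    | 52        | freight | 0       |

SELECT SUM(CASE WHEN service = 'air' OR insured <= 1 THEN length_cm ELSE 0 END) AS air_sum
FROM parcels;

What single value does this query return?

parcel=H28: ✓ → 164
parcel=H45: ✓ → 172
parcel=H43: ✓ → 98
parcel=H33: ✓ → 9
parcel=H51: ✓ → 138
parcel=H52: ✓ → 40
parcel=H69: ✓ → 101
parcel=H71: ✓ → 61
parcel=H18: ✓ → 117
parcel=H12: ✓ → 52
air_sum = 164 + 172 + 98 + 9 + 138 + 40 + 101 + 61 + 117 + 52 = 952

952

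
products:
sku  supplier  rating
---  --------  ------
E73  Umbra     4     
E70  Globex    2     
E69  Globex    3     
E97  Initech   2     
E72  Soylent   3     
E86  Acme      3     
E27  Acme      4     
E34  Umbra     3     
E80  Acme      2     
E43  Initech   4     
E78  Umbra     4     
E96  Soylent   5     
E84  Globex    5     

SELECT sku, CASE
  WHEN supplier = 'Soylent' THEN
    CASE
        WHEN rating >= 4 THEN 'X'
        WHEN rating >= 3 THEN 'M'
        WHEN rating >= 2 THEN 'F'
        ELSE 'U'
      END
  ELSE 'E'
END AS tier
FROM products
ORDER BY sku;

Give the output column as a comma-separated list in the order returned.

E, E, E, E, E, M, E, E, E, E, E, X, E

sku=E27: supplier='Acme' → outer ELSE → E
sku=E34: supplier='Umbra' → outer ELSE → E
sku=E43: supplier='Initech' → outer ELSE → E
sku=E69: supplier='Globex' → outer ELSE → E
sku=E70: supplier='Globex' → outer ELSE → E
sku=E72: supplier='Soylent' → inner[rating >= 3] → M
sku=E73: supplier='Umbra' → outer ELSE → E
sku=E78: supplier='Umbra' → outer ELSE → E
sku=E80: supplier='Acme' → outer ELSE → E
sku=E84: supplier='Globex' → outer ELSE → E
sku=E86: supplier='Acme' → outer ELSE → E
sku=E96: supplier='Soylent' → inner[rating >= 4] → X
sku=E97: supplier='Initech' → outer ELSE → E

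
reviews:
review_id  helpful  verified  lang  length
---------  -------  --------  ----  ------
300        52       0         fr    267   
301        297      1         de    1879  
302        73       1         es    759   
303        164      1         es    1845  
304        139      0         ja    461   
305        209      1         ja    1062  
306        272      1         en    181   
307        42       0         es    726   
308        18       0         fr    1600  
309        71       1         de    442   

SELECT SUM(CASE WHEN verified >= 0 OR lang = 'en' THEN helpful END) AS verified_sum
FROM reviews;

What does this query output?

1337

review_id=300: ✓ → 52
review_id=301: ✓ → 297
review_id=302: ✓ → 73
review_id=303: ✓ → 164
review_id=304: ✓ → 139
review_id=305: ✓ → 209
review_id=306: ✓ → 272
review_id=307: ✓ → 42
review_id=308: ✓ → 18
review_id=309: ✓ → 71
verified_sum = 52 + 297 + 73 + 164 + 139 + 209 + 272 + 42 + 18 + 71 = 1337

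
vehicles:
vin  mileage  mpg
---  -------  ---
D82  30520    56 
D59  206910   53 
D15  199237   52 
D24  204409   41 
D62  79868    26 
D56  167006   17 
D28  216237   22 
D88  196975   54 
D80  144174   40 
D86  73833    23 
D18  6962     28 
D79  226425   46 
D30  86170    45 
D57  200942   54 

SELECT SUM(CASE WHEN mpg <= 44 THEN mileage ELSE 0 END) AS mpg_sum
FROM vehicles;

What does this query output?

892489

vin=D82: ✗
vin=D59: ✗
vin=D15: ✗
vin=D24: ✓ → 204409
vin=D62: ✓ → 79868
vin=D56: ✓ → 167006
vin=D28: ✓ → 216237
vin=D88: ✗
vin=D80: ✓ → 144174
vin=D86: ✓ → 73833
vin=D18: ✓ → 6962
vin=D79: ✗
vin=D30: ✗
vin=D57: ✗
mpg_sum = 204409 + 79868 + 167006 + 216237 + 144174 + 73833 + 6962 = 892489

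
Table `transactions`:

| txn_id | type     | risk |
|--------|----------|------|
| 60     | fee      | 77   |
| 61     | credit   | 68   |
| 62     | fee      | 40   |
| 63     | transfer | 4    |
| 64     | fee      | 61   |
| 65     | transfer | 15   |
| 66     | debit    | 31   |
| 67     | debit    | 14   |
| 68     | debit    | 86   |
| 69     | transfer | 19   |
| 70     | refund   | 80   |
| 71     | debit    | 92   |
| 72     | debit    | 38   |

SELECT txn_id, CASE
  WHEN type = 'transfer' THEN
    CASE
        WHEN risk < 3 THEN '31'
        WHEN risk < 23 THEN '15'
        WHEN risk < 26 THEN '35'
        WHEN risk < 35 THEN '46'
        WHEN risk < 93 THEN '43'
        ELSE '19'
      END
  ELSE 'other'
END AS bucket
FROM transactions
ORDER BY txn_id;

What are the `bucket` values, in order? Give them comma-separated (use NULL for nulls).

txn_id=60: type='fee' → outer ELSE → other
txn_id=61: type='credit' → outer ELSE → other
txn_id=62: type='fee' → outer ELSE → other
txn_id=63: type='transfer' → inner[risk < 23] → 15
txn_id=64: type='fee' → outer ELSE → other
txn_id=65: type='transfer' → inner[risk < 23] → 15
txn_id=66: type='debit' → outer ELSE → other
txn_id=67: type='debit' → outer ELSE → other
txn_id=68: type='debit' → outer ELSE → other
txn_id=69: type='transfer' → inner[risk < 23] → 15
txn_id=70: type='refund' → outer ELSE → other
txn_id=71: type='debit' → outer ELSE → other
txn_id=72: type='debit' → outer ELSE → other

other, other, other, 15, other, 15, other, other, other, 15, other, other, other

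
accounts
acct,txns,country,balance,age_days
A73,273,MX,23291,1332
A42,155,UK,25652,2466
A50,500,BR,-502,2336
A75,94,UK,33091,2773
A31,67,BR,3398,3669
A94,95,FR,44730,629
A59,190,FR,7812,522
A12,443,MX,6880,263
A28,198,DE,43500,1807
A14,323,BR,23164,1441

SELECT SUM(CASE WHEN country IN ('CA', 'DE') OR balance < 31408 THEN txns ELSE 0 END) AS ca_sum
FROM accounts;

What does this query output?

acct=A73: ✓ → 273
acct=A42: ✓ → 155
acct=A50: ✓ → 500
acct=A75: ✗
acct=A31: ✓ → 67
acct=A94: ✗
acct=A59: ✓ → 190
acct=A12: ✓ → 443
acct=A28: ✓ → 198
acct=A14: ✓ → 323
ca_sum = 273 + 155 + 500 + 67 + 190 + 443 + 198 + 323 = 2149

2149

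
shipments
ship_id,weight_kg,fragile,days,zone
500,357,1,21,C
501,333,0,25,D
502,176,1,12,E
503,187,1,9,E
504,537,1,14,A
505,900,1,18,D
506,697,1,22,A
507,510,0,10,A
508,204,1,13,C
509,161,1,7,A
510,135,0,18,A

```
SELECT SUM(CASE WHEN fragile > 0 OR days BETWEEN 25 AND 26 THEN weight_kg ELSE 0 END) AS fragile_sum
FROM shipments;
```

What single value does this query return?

3552

ship_id=500: ✓ → 357
ship_id=501: ✓ → 333
ship_id=502: ✓ → 176
ship_id=503: ✓ → 187
ship_id=504: ✓ → 537
ship_id=505: ✓ → 900
ship_id=506: ✓ → 697
ship_id=507: ✗
ship_id=508: ✓ → 204
ship_id=509: ✓ → 161
ship_id=510: ✗
fragile_sum = 357 + 333 + 176 + 187 + 537 + 900 + 697 + 204 + 161 = 3552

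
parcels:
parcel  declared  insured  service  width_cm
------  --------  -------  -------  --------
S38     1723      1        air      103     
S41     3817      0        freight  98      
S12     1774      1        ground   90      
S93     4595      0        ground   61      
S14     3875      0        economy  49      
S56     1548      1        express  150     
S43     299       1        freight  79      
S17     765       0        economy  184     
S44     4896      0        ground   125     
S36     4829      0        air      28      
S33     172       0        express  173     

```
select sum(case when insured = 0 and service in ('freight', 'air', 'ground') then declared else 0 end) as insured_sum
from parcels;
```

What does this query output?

parcel=S38: ✗
parcel=S41: ✓ → 3817
parcel=S12: ✗
parcel=S93: ✓ → 4595
parcel=S14: ✗
parcel=S56: ✗
parcel=S43: ✗
parcel=S17: ✗
parcel=S44: ✓ → 4896
parcel=S36: ✓ → 4829
parcel=S33: ✗
insured_sum = 3817 + 4595 + 4896 + 4829 = 18137

18137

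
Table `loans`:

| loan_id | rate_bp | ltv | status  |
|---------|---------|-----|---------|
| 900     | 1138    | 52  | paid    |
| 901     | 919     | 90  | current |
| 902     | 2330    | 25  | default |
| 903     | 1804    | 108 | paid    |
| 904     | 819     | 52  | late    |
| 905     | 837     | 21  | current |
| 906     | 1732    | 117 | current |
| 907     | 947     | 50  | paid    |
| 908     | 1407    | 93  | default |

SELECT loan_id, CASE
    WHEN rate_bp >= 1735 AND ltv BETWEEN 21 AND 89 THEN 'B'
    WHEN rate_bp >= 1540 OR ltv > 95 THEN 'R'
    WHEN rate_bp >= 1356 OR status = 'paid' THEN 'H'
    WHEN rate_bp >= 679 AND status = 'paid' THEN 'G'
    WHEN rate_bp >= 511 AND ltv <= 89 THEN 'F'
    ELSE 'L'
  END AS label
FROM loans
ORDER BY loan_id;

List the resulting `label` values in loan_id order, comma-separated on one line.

H, L, B, R, F, F, R, H, H

loan_id=900: rate_bp >= 1356 OR status = 'paid' → H
loan_id=901: ELSE → L
loan_id=902: rate_bp >= 1735 AND ltv BETWEEN 21 AND 89 → B
loan_id=903: rate_bp >= 1540 OR ltv > 95 → R
loan_id=904: rate_bp >= 511 AND ltv <= 89 → F
loan_id=905: rate_bp >= 511 AND ltv <= 89 → F
loan_id=906: rate_bp >= 1540 OR ltv > 95 → R
loan_id=907: rate_bp >= 1356 OR status = 'paid' → H
loan_id=908: rate_bp >= 1356 OR status = 'paid' → H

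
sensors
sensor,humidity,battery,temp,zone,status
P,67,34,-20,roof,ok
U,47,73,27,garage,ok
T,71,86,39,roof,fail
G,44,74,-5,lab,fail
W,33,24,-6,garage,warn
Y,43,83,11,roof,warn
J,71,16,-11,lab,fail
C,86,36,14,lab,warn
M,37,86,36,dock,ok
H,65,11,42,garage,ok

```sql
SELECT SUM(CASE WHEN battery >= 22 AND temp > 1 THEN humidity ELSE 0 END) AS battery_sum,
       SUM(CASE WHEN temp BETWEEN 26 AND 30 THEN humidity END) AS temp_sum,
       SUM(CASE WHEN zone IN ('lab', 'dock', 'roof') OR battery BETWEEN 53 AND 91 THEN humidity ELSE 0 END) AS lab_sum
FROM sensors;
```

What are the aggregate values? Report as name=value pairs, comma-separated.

[battery_sum: battery >= 22 AND temp > 1]
sensor=P: ✗
sensor=U: ✓ → 47
sensor=T: ✓ → 71
sensor=G: ✗
sensor=W: ✗
sensor=Y: ✓ → 43
sensor=J: ✗
sensor=C: ✓ → 86
sensor=M: ✓ → 37
sensor=H: ✗
battery_sum = 47 + 71 + 43 + 86 + 37 = 284
—
[temp_sum: temp BETWEEN 26 AND 30]
sensor=P: ✗
sensor=U: ✓ → 47
sensor=T: ✗
sensor=G: ✗
sensor=W: ✗
sensor=Y: ✗
sensor=J: ✗
sensor=C: ✗
sensor=M: ✗
sensor=H: ✗
temp_sum = 47
—
[lab_sum: zone IN ('lab', 'dock', 'roof') OR battery BETWEEN 53 AND 91]
sensor=P: ✓ → 67
sensor=U: ✓ → 47
sensor=T: ✓ → 71
sensor=G: ✓ → 44
sensor=W: ✗
sensor=Y: ✓ → 43
sensor=J: ✓ → 71
sensor=C: ✓ → 86
sensor=M: ✓ → 37
sensor=H: ✗
lab_sum = 67 + 47 + 71 + 44 + 43 + 71 + 86 + 37 = 466

battery_sum=284, temp_sum=47, lab_sum=466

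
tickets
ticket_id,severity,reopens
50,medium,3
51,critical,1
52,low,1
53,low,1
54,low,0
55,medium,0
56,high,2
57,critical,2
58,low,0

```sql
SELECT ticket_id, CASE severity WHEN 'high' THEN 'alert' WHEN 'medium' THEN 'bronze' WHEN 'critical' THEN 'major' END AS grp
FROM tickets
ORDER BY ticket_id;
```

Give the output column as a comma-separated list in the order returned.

bronze, major, NULL, NULL, NULL, bronze, alert, major, NULL

ticket_id=50: severity='medium' → bronze
ticket_id=51: severity='critical' → major
ticket_id=52: (no match → NULL) → NULL
ticket_id=53: (no match → NULL) → NULL
ticket_id=54: (no match → NULL) → NULL
ticket_id=55: severity='medium' → bronze
ticket_id=56: severity='high' → alert
ticket_id=57: severity='critical' → major
ticket_id=58: (no match → NULL) → NULL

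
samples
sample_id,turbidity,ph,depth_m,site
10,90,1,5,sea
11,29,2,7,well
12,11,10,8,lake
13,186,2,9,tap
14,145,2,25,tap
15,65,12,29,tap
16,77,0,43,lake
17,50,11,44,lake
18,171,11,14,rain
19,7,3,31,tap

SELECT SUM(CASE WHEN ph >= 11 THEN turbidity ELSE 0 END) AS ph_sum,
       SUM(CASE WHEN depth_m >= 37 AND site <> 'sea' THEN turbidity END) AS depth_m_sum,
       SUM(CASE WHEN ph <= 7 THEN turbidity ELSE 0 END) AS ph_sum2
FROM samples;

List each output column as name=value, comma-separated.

ph_sum=286, depth_m_sum=127, ph_sum2=534

[ph_sum: ph >= 11]
sample_id=10: ✗
sample_id=11: ✗
sample_id=12: ✗
sample_id=13: ✗
sample_id=14: ✗
sample_id=15: ✓ → 65
sample_id=16: ✗
sample_id=17: ✓ → 50
sample_id=18: ✓ → 171
sample_id=19: ✗
ph_sum = 65 + 50 + 171 = 286
—
[depth_m_sum: depth_m >= 37 AND site <> 'sea']
sample_id=10: ✗
sample_id=11: ✗
sample_id=12: ✗
sample_id=13: ✗
sample_id=14: ✗
sample_id=15: ✗
sample_id=16: ✓ → 77
sample_id=17: ✓ → 50
sample_id=18: ✗
sample_id=19: ✗
depth_m_sum = 77 + 50 = 127
—
[ph_sum2: ph <= 7]
sample_id=10: ✓ → 90
sample_id=11: ✓ → 29
sample_id=12: ✗
sample_id=13: ✓ → 186
sample_id=14: ✓ → 145
sample_id=15: ✗
sample_id=16: ✓ → 77
sample_id=17: ✗
sample_id=18: ✗
sample_id=19: ✓ → 7
ph_sum2 = 90 + 29 + 186 + 145 + 77 + 7 = 534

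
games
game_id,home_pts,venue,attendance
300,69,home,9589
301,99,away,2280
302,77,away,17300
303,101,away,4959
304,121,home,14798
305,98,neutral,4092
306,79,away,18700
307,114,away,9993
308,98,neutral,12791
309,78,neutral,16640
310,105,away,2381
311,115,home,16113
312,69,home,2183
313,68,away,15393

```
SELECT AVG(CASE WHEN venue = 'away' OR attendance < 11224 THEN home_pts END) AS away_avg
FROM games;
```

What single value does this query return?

87.9

game_id=300: ✓ → 69
game_id=301: ✓ → 99
game_id=302: ✓ → 77
game_id=303: ✓ → 101
game_id=304: ✗
game_id=305: ✓ → 98
game_id=306: ✓ → 79
game_id=307: ✓ → 114
game_id=308: ✗
game_id=309: ✗
game_id=310: ✓ → 105
game_id=311: ✗
game_id=312: ✓ → 69
game_id=313: ✓ → 68
away_avg = (69 + 99 + 77 + 101 + 98 + 79 + 114 + 105 + 69 + 68) / 10 = 87.9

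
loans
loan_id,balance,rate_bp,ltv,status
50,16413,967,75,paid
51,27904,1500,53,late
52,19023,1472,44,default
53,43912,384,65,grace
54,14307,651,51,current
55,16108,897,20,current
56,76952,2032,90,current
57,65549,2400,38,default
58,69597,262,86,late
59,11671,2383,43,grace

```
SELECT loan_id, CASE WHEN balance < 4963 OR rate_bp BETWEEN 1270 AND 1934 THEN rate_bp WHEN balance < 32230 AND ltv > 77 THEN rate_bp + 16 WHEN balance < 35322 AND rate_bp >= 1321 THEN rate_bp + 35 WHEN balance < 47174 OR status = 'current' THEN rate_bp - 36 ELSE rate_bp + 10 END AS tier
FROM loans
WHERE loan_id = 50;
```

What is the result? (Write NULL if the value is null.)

931

loan_id = 50: balance=16413, rate_bp=967, ltv=75, status=paid.
balance < 4963 OR rate_bp BETWEEN 1270 AND 1934 → false
balance < 32230 AND ltv > 77 → false
balance < 35322 AND rate_bp >= 1321 → false
balance < 47174 OR status = 'current' → true → 931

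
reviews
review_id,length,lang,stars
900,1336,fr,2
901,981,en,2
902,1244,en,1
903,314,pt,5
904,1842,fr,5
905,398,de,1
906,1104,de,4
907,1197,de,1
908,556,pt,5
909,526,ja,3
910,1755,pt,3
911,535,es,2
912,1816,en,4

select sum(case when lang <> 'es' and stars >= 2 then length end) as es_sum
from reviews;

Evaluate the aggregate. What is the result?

10230

review_id=900: ✓ → 1336
review_id=901: ✓ → 981
review_id=902: ✗
review_id=903: ✓ → 314
review_id=904: ✓ → 1842
review_id=905: ✗
review_id=906: ✓ → 1104
review_id=907: ✗
review_id=908: ✓ → 556
review_id=909: ✓ → 526
review_id=910: ✓ → 1755
review_id=911: ✗
review_id=912: ✓ → 1816
es_sum = 1336 + 981 + 314 + 1842 + 1104 + 556 + 526 + 1755 + 1816 = 10230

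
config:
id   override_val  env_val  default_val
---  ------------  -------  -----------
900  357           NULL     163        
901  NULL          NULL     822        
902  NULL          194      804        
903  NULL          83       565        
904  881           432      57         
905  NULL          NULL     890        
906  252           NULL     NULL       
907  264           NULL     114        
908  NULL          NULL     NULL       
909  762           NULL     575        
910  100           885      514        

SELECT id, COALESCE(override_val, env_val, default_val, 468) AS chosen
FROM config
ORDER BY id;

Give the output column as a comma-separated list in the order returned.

357, 822, 194, 83, 881, 890, 252, 264, 468, 762, 100

id=900: override_val=357 → 357
id=901: override_val=NULL, env_val=NULL, default_val=822 → 822
id=902: override_val=NULL, env_val=194 → 194
id=903: override_val=NULL, env_val=83 → 83
id=904: override_val=881 → 881
id=905: override_val=NULL, env_val=NULL, default_val=890 → 890
id=906: override_val=252 → 252
id=907: override_val=264 → 264
id=908: override_val=NULL, env_val=NULL, default_val=NULL, → literal 468 → 468
id=909: override_val=762 → 762
id=910: override_val=100 → 100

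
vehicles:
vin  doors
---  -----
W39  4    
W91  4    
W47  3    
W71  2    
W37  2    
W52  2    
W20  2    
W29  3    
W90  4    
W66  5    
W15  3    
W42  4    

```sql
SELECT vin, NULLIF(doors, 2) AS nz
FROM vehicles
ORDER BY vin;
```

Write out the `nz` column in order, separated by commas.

vin=W15: doors=3 vs 2: differ → 3
vin=W20: doors=2 vs 2: equal → NULL
vin=W29: doors=3 vs 2: differ → 3
vin=W37: doors=2 vs 2: equal → NULL
vin=W39: doors=4 vs 2: differ → 4
vin=W42: doors=4 vs 2: differ → 4
vin=W47: doors=3 vs 2: differ → 3
vin=W52: doors=2 vs 2: equal → NULL
vin=W66: doors=5 vs 2: differ → 5
vin=W71: doors=2 vs 2: equal → NULL
vin=W90: doors=4 vs 2: differ → 4
vin=W91: doors=4 vs 2: differ → 4

3, NULL, 3, NULL, 4, 4, 3, NULL, 5, NULL, 4, 4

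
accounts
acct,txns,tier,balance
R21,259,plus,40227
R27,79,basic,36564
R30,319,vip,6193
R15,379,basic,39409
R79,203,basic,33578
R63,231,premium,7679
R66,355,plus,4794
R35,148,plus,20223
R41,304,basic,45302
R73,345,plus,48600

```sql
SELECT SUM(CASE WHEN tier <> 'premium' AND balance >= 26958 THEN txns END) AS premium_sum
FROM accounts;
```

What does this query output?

acct=R21: ✓ → 259
acct=R27: ✓ → 79
acct=R30: ✗
acct=R15: ✓ → 379
acct=R79: ✓ → 203
acct=R63: ✗
acct=R66: ✗
acct=R35: ✗
acct=R41: ✓ → 304
acct=R73: ✓ → 345
premium_sum = 259 + 79 + 379 + 203 + 304 + 345 = 1569

1569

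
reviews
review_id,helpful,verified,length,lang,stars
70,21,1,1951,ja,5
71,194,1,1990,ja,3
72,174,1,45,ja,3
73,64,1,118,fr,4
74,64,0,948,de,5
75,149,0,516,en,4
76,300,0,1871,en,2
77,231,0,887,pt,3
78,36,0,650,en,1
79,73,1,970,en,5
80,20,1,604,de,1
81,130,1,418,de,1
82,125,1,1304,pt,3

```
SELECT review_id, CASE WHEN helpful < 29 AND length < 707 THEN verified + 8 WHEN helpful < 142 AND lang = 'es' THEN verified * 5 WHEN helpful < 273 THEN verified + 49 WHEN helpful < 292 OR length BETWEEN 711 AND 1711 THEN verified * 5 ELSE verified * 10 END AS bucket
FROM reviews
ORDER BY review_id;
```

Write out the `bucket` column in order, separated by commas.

review_id=70: helpful < 273 → 50
review_id=71: helpful < 273 → 50
review_id=72: helpful < 273 → 50
review_id=73: helpful < 273 → 50
review_id=74: helpful < 273 → 49
review_id=75: helpful < 273 → 49
review_id=76: ELSE → 0
review_id=77: helpful < 273 → 49
review_id=78: helpful < 273 → 49
review_id=79: helpful < 273 → 50
review_id=80: helpful < 29 AND length < 707 → 9
review_id=81: helpful < 273 → 50
review_id=82: helpful < 273 → 50

50, 50, 50, 50, 49, 49, 0, 49, 49, 50, 9, 50, 50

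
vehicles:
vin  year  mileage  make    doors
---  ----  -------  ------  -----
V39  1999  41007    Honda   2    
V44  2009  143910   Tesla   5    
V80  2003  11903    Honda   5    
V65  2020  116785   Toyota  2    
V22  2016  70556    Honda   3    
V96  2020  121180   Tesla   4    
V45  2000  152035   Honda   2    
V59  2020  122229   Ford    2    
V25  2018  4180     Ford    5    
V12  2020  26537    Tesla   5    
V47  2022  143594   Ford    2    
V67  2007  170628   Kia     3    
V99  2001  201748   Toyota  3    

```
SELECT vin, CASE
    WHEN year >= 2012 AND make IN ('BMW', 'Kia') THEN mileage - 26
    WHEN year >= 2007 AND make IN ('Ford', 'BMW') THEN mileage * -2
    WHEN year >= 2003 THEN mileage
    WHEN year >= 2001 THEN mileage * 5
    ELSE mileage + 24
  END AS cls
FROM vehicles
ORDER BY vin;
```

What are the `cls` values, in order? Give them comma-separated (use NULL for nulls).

vin=V12: year >= 2003 → 26537
vin=V22: year >= 2003 → 70556
vin=V25: year >= 2007 AND make IN ('Ford', 'BMW') → -8360
vin=V39: ELSE → 41031
vin=V44: year >= 2003 → 143910
vin=V45: ELSE → 152059
vin=V47: year >= 2007 AND make IN ('Ford', 'BMW') → -287188
vin=V59: year >= 2007 AND make IN ('Ford', 'BMW') → -244458
vin=V65: year >= 2003 → 116785
vin=V67: year >= 2003 → 170628
vin=V80: year >= 2003 → 11903
vin=V96: year >= 2003 → 121180
vin=V99: year >= 2001 → 1008740

26537, 70556, -8360, 41031, 143910, 152059, -287188, -244458, 116785, 170628, 11903, 121180, 1008740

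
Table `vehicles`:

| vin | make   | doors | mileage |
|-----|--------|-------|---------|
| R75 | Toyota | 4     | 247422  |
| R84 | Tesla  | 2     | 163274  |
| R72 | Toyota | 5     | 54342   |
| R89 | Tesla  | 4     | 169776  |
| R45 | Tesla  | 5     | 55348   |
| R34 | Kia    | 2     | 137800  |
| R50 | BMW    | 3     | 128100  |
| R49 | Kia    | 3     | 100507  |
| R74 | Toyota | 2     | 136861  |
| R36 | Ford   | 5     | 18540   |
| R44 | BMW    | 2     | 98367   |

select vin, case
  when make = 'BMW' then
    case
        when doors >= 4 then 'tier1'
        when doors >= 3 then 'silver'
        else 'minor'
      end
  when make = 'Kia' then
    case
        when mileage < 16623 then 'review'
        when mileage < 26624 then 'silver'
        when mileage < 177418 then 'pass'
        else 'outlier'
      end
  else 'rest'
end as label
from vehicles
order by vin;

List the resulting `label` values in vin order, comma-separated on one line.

pass, rest, minor, rest, pass, silver, rest, rest, rest, rest, rest

vin=R34: make='Kia' → inner[mileage < 177418] → pass
vin=R36: make='Ford' → outer ELSE → rest
vin=R44: make='BMW' → inner[ELSE] → minor
vin=R45: make='Tesla' → outer ELSE → rest
vin=R49: make='Kia' → inner[mileage < 177418] → pass
vin=R50: make='BMW' → inner[doors >= 3] → silver
vin=R72: make='Toyota' → outer ELSE → rest
vin=R74: make='Toyota' → outer ELSE → rest
vin=R75: make='Toyota' → outer ELSE → rest
vin=R84: make='Tesla' → outer ELSE → rest
vin=R89: make='Tesla' → outer ELSE → rest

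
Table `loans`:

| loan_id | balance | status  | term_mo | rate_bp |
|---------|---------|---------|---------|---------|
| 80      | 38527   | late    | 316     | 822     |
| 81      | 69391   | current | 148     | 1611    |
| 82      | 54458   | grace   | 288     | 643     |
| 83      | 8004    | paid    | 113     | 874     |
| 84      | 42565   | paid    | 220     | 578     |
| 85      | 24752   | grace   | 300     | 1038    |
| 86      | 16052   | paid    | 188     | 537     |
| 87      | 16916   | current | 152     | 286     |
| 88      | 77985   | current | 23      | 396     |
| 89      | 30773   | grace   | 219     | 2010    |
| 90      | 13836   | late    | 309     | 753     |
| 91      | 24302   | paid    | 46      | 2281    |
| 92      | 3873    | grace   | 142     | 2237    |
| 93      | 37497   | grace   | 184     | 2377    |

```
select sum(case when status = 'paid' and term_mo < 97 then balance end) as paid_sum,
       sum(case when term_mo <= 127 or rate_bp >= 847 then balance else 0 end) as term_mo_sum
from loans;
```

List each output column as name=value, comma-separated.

[paid_sum: status = 'paid' and term_mo < 97]
loan_id=80: ✗
loan_id=81: ✗
loan_id=82: ✗
loan_id=83: ✗
loan_id=84: ✗
loan_id=85: ✗
loan_id=86: ✗
loan_id=87: ✗
loan_id=88: ✗
loan_id=89: ✗
loan_id=90: ✗
loan_id=91: ✓ → 24302
loan_id=92: ✗
loan_id=93: ✗
paid_sum = 24302
—
[term_mo_sum: term_mo <= 127 or rate_bp >= 847]
loan_id=80: ✗
loan_id=81: ✓ → 69391
loan_id=82: ✗
loan_id=83: ✓ → 8004
loan_id=84: ✗
loan_id=85: ✓ → 24752
loan_id=86: ✗
loan_id=87: ✗
loan_id=88: ✓ → 77985
loan_id=89: ✓ → 30773
loan_id=90: ✗
loan_id=91: ✓ → 24302
loan_id=92: ✓ → 3873
loan_id=93: ✓ → 37497
term_mo_sum = 69391 + 8004 + 24752 + 77985 + 30773 + 24302 + 3873 + 37497 = 276577

paid_sum=24302, term_mo_sum=276577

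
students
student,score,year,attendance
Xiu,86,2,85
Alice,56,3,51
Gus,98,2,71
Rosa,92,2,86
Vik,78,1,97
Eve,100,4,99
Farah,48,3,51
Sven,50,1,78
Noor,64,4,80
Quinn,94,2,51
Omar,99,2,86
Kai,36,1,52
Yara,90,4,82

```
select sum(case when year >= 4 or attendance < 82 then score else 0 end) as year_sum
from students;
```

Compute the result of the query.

636

student=Xiu: ✗
student=Alice: ✓ → 56
student=Gus: ✓ → 98
student=Rosa: ✗
student=Vik: ✗
student=Eve: ✓ → 100
student=Farah: ✓ → 48
student=Sven: ✓ → 50
student=Noor: ✓ → 64
student=Quinn: ✓ → 94
student=Omar: ✗
student=Kai: ✓ → 36
student=Yara: ✓ → 90
year_sum = 56 + 98 + 100 + 48 + 50 + 64 + 94 + 36 + 90 = 636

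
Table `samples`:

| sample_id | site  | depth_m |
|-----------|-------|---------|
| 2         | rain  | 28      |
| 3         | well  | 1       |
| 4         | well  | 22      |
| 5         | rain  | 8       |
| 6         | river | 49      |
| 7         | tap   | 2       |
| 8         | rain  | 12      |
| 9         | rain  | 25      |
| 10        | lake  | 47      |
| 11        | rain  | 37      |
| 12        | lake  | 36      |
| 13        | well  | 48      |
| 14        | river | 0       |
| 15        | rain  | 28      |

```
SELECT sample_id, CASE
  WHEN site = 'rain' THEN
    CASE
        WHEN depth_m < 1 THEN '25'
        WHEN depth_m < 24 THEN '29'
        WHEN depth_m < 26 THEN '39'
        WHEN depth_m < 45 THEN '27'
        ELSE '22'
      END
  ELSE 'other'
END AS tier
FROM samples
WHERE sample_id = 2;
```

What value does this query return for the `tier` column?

sample_id = 2: site=rain, depth_m=28.
site='rain' → inner[depth_m < 45] → 27

27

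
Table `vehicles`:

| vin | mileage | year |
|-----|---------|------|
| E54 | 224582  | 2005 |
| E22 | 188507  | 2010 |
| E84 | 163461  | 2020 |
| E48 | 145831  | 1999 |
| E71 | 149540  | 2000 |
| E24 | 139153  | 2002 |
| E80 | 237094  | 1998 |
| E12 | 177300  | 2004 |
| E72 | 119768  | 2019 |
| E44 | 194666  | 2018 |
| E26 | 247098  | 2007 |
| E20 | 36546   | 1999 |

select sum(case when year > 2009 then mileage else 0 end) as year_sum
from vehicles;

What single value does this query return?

666402

vin=E54: ✗
vin=E22: ✓ → 188507
vin=E84: ✓ → 163461
vin=E48: ✗
vin=E71: ✗
vin=E24: ✗
vin=E80: ✗
vin=E12: ✗
vin=E72: ✓ → 119768
vin=E44: ✓ → 194666
vin=E26: ✗
vin=E20: ✗
year_sum = 188507 + 163461 + 119768 + 194666 = 666402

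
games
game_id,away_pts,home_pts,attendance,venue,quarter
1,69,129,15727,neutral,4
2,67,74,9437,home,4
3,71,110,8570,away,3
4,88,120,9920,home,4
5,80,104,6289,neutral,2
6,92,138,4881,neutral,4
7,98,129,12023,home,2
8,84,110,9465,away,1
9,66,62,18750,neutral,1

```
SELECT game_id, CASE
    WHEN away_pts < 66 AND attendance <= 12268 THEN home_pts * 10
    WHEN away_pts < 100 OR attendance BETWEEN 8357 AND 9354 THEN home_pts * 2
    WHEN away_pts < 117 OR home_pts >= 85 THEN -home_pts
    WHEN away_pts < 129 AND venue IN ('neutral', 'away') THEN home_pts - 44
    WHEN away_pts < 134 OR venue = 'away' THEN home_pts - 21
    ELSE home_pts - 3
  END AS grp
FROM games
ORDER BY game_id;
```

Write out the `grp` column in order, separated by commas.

258, 148, 220, 240, 208, 276, 258, 220, 124

game_id=1: away_pts < 100 OR attendance BETWEEN 8357 AND 9354 → 258
game_id=2: away_pts < 100 OR attendance BETWEEN 8357 AND 9354 → 148
game_id=3: away_pts < 100 OR attendance BETWEEN 8357 AND 9354 → 220
game_id=4: away_pts < 100 OR attendance BETWEEN 8357 AND 9354 → 240
game_id=5: away_pts < 100 OR attendance BETWEEN 8357 AND 9354 → 208
game_id=6: away_pts < 100 OR attendance BETWEEN 8357 AND 9354 → 276
game_id=7: away_pts < 100 OR attendance BETWEEN 8357 AND 9354 → 258
game_id=8: away_pts < 100 OR attendance BETWEEN 8357 AND 9354 → 220
game_id=9: away_pts < 100 OR attendance BETWEEN 8357 AND 9354 → 124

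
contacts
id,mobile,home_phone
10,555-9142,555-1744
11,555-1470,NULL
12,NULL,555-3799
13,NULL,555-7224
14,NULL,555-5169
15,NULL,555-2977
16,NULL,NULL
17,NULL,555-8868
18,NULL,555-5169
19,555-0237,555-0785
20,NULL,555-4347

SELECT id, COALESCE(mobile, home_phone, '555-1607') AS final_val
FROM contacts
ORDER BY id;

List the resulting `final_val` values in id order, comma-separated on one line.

id=10: mobile=555-9142 → 555-9142
id=11: mobile=555-1470 → 555-1470
id=12: mobile=NULL, home_phone=555-3799 → 555-3799
id=13: mobile=NULL, home_phone=555-7224 → 555-7224
id=14: mobile=NULL, home_phone=555-5169 → 555-5169
id=15: mobile=NULL, home_phone=555-2977 → 555-2977
id=16: mobile=NULL, home_phone=NULL, → literal 555-1607 → 555-1607
id=17: mobile=NULL, home_phone=555-8868 → 555-8868
id=18: mobile=NULL, home_phone=555-5169 → 555-5169
id=19: mobile=555-0237 → 555-0237
id=20: mobile=NULL, home_phone=555-4347 → 555-4347

555-9142, 555-1470, 555-3799, 555-7224, 555-5169, 555-2977, 555-1607, 555-8868, 555-5169, 555-0237, 555-4347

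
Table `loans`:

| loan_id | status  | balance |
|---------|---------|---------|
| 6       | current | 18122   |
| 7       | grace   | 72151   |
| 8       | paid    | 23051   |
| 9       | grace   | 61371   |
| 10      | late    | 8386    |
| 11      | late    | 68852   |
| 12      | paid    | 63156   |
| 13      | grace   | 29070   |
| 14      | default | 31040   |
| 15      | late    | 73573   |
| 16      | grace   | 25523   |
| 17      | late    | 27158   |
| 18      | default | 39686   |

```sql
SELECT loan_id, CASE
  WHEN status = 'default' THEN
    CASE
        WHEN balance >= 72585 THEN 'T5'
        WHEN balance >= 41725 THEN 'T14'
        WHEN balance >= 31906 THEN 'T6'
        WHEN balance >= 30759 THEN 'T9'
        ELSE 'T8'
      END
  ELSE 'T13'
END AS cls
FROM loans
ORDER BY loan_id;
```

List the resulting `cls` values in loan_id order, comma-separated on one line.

loan_id=6: status='current' → outer ELSE → T13
loan_id=7: status='grace' → outer ELSE → T13
loan_id=8: status='paid' → outer ELSE → T13
loan_id=9: status='grace' → outer ELSE → T13
loan_id=10: status='late' → outer ELSE → T13
loan_id=11: status='late' → outer ELSE → T13
loan_id=12: status='paid' → outer ELSE → T13
loan_id=13: status='grace' → outer ELSE → T13
loan_id=14: status='default' → inner[balance >= 30759] → T9
loan_id=15: status='late' → outer ELSE → T13
loan_id=16: status='grace' → outer ELSE → T13
loan_id=17: status='late' → outer ELSE → T13
loan_id=18: status='default' → inner[balance >= 31906] → T6

T13, T13, T13, T13, T13, T13, T13, T13, T9, T13, T13, T13, T6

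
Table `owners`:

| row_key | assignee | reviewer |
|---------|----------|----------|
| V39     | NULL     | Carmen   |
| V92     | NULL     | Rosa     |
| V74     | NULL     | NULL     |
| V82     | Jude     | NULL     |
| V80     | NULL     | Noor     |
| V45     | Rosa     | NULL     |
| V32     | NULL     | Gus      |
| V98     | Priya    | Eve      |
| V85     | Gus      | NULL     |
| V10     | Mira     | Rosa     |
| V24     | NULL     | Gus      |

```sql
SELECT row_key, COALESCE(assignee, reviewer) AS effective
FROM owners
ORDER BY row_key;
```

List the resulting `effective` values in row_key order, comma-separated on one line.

Mira, Gus, Gus, Carmen, Rosa, NULL, Noor, Jude, Gus, Rosa, Priya

row_key=V10: assignee=Mira → Mira
row_key=V24: assignee=NULL, reviewer=Gus → Gus
row_key=V32: assignee=NULL, reviewer=Gus → Gus
row_key=V39: assignee=NULL, reviewer=Carmen → Carmen
row_key=V45: assignee=Rosa → Rosa
row_key=V74: assignee=NULL, reviewer=NULL (all NULL) → NULL
row_key=V80: assignee=NULL, reviewer=Noor → Noor
row_key=V82: assignee=Jude → Jude
row_key=V85: assignee=Gus → Gus
row_key=V92: assignee=NULL, reviewer=Rosa → Rosa
row_key=V98: assignee=Priya → Priya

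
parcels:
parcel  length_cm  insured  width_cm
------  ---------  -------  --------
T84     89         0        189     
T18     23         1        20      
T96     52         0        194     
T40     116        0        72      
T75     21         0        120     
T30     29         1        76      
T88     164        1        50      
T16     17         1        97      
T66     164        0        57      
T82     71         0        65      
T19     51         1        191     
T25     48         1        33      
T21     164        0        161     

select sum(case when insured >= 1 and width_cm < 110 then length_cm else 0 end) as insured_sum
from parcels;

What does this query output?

281

parcel=T84: ✗
parcel=T18: ✓ → 23
parcel=T96: ✗
parcel=T40: ✗
parcel=T75: ✗
parcel=T30: ✓ → 29
parcel=T88: ✓ → 164
parcel=T16: ✓ → 17
parcel=T66: ✗
parcel=T82: ✗
parcel=T19: ✗
parcel=T25: ✓ → 48
parcel=T21: ✗
insured_sum = 23 + 29 + 164 + 17 + 48 = 281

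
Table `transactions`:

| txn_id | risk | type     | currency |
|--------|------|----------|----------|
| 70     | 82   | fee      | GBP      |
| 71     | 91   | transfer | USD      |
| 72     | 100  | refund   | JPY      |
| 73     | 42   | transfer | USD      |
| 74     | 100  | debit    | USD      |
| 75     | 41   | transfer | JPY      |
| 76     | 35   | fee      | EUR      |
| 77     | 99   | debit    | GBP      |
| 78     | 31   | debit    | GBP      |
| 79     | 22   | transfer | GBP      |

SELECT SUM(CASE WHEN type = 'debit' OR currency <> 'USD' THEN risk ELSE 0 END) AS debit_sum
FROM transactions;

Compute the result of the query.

txn_id=70: ✓ → 82
txn_id=71: ✗
txn_id=72: ✓ → 100
txn_id=73: ✗
txn_id=74: ✓ → 100
txn_id=75: ✓ → 41
txn_id=76: ✓ → 35
txn_id=77: ✓ → 99
txn_id=78: ✓ → 31
txn_id=79: ✓ → 22
debit_sum = 82 + 100 + 100 + 41 + 35 + 99 + 31 + 22 = 510

510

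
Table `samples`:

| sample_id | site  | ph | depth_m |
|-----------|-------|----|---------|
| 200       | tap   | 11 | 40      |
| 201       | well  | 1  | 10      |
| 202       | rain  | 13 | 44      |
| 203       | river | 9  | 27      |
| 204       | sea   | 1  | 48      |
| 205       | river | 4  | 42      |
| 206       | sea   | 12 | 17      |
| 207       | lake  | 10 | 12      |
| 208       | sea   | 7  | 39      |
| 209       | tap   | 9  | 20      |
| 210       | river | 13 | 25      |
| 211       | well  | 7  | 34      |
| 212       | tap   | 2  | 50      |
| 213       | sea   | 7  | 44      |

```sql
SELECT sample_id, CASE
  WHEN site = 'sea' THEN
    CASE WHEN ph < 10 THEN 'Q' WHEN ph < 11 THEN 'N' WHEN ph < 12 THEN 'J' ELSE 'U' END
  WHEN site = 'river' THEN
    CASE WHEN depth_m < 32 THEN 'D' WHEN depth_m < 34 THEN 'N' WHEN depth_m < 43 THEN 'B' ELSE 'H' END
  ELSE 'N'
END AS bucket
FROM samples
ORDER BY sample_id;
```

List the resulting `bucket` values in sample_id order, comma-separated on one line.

N, N, N, D, Q, B, U, N, Q, N, D, N, N, Q

sample_id=200: site='tap' → outer ELSE → N
sample_id=201: site='well' → outer ELSE → N
sample_id=202: site='rain' → outer ELSE → N
sample_id=203: site='river' → inner[depth_m < 32] → D
sample_id=204: site='sea' → inner[ph < 10] → Q
sample_id=205: site='river' → inner[depth_m < 43] → B
sample_id=206: site='sea' → inner[ELSE] → U
sample_id=207: site='lake' → outer ELSE → N
sample_id=208: site='sea' → inner[ph < 10] → Q
sample_id=209: site='tap' → outer ELSE → N
sample_id=210: site='river' → inner[depth_m < 32] → D
sample_id=211: site='well' → outer ELSE → N
sample_id=212: site='tap' → outer ELSE → N
sample_id=213: site='sea' → inner[ph < 10] → Q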